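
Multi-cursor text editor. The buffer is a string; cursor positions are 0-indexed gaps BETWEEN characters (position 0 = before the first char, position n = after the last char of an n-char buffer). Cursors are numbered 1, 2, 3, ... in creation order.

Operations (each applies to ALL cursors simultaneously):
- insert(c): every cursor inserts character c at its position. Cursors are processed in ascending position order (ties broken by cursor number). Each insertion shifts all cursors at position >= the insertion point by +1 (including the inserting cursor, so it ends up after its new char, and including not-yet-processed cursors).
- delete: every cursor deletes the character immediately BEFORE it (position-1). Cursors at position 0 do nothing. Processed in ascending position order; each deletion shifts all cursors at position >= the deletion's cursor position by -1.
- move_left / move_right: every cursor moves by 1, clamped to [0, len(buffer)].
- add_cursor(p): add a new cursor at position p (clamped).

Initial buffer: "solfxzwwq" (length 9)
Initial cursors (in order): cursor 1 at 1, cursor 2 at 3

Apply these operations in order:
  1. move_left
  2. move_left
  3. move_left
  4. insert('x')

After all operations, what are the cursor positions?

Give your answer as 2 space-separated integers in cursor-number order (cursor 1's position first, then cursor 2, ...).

Answer: 2 2

Derivation:
After op 1 (move_left): buffer="solfxzwwq" (len 9), cursors c1@0 c2@2, authorship .........
After op 2 (move_left): buffer="solfxzwwq" (len 9), cursors c1@0 c2@1, authorship .........
After op 3 (move_left): buffer="solfxzwwq" (len 9), cursors c1@0 c2@0, authorship .........
After op 4 (insert('x')): buffer="xxsolfxzwwq" (len 11), cursors c1@2 c2@2, authorship 12.........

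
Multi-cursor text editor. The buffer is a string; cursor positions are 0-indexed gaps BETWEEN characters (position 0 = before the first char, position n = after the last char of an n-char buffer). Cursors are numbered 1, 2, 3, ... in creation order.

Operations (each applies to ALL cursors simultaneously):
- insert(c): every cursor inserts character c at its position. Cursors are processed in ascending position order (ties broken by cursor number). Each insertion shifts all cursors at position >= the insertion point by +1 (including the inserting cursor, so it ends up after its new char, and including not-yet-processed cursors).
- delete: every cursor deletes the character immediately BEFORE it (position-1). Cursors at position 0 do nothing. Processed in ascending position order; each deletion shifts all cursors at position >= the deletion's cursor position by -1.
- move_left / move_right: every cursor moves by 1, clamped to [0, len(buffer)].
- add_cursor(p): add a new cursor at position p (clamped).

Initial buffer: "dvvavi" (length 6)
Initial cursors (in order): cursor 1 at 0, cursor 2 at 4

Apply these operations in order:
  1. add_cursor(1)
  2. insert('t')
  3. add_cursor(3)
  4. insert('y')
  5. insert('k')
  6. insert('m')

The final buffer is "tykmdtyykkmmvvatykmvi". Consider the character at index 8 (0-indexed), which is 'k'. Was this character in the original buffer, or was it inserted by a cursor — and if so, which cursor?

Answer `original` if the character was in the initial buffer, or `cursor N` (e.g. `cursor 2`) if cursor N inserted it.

Answer: cursor 3

Derivation:
After op 1 (add_cursor(1)): buffer="dvvavi" (len 6), cursors c1@0 c3@1 c2@4, authorship ......
After op 2 (insert('t')): buffer="tdtvvatvi" (len 9), cursors c1@1 c3@3 c2@7, authorship 1.3...2..
After op 3 (add_cursor(3)): buffer="tdtvvatvi" (len 9), cursors c1@1 c3@3 c4@3 c2@7, authorship 1.3...2..
After op 4 (insert('y')): buffer="tydtyyvvatyvi" (len 13), cursors c1@2 c3@6 c4@6 c2@11, authorship 11.334...22..
After op 5 (insert('k')): buffer="tykdtyykkvvatykvi" (len 17), cursors c1@3 c3@9 c4@9 c2@15, authorship 111.33434...222..
After op 6 (insert('m')): buffer="tykmdtyykkmmvvatykmvi" (len 21), cursors c1@4 c3@12 c4@12 c2@19, authorship 1111.3343434...2222..
Authorship (.=original, N=cursor N): 1 1 1 1 . 3 3 4 3 4 3 4 . . . 2 2 2 2 . .
Index 8: author = 3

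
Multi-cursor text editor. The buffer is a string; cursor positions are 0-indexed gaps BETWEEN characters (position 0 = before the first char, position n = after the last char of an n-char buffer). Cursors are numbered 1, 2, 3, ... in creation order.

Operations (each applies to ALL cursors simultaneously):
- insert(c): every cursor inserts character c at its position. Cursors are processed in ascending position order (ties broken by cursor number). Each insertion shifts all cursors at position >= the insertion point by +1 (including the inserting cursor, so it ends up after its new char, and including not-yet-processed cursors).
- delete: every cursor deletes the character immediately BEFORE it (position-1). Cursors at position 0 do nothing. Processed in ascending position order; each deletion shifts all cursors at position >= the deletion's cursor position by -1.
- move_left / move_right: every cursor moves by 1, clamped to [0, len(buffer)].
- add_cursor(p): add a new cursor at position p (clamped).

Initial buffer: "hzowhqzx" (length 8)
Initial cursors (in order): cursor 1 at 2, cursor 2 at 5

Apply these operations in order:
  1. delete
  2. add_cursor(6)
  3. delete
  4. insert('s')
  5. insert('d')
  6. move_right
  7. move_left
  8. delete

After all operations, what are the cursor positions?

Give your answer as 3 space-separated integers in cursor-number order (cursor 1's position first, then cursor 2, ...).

Answer: 1 3 5

Derivation:
After op 1 (delete): buffer="howqzx" (len 6), cursors c1@1 c2@3, authorship ......
After op 2 (add_cursor(6)): buffer="howqzx" (len 6), cursors c1@1 c2@3 c3@6, authorship ......
After op 3 (delete): buffer="oqz" (len 3), cursors c1@0 c2@1 c3@3, authorship ...
After op 4 (insert('s')): buffer="sosqzs" (len 6), cursors c1@1 c2@3 c3@6, authorship 1.2..3
After op 5 (insert('d')): buffer="sdosdqzsd" (len 9), cursors c1@2 c2@5 c3@9, authorship 11.22..33
After op 6 (move_right): buffer="sdosdqzsd" (len 9), cursors c1@3 c2@6 c3@9, authorship 11.22..33
After op 7 (move_left): buffer="sdosdqzsd" (len 9), cursors c1@2 c2@5 c3@8, authorship 11.22..33
After op 8 (delete): buffer="sosqzd" (len 6), cursors c1@1 c2@3 c3@5, authorship 1.2..3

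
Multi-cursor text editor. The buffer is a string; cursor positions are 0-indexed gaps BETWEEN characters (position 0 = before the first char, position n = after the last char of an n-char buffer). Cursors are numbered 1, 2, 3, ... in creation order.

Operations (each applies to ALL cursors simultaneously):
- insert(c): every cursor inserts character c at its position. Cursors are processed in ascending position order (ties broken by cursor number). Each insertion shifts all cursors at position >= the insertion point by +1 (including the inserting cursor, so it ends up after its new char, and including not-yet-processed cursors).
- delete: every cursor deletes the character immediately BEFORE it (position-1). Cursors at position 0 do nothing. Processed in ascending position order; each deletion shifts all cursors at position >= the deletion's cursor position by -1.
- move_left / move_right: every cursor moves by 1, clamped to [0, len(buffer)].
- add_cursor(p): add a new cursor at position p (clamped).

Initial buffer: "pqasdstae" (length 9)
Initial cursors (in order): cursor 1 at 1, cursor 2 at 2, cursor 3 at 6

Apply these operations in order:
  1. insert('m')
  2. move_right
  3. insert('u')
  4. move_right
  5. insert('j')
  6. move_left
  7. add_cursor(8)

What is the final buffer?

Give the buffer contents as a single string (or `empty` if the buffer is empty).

Answer: pmqumjausjdsmtuaje

Derivation:
After op 1 (insert('m')): buffer="pmqmasdsmtae" (len 12), cursors c1@2 c2@4 c3@9, authorship .1.2....3...
After op 2 (move_right): buffer="pmqmasdsmtae" (len 12), cursors c1@3 c2@5 c3@10, authorship .1.2....3...
After op 3 (insert('u')): buffer="pmqumausdsmtuae" (len 15), cursors c1@4 c2@7 c3@13, authorship .1.12.2...3.3..
After op 4 (move_right): buffer="pmqumausdsmtuae" (len 15), cursors c1@5 c2@8 c3@14, authorship .1.12.2...3.3..
After op 5 (insert('j')): buffer="pmqumjausjdsmtuaje" (len 18), cursors c1@6 c2@10 c3@17, authorship .1.121.2.2..3.3.3.
After op 6 (move_left): buffer="pmqumjausjdsmtuaje" (len 18), cursors c1@5 c2@9 c3@16, authorship .1.121.2.2..3.3.3.
After op 7 (add_cursor(8)): buffer="pmqumjausjdsmtuaje" (len 18), cursors c1@5 c4@8 c2@9 c3@16, authorship .1.121.2.2..3.3.3.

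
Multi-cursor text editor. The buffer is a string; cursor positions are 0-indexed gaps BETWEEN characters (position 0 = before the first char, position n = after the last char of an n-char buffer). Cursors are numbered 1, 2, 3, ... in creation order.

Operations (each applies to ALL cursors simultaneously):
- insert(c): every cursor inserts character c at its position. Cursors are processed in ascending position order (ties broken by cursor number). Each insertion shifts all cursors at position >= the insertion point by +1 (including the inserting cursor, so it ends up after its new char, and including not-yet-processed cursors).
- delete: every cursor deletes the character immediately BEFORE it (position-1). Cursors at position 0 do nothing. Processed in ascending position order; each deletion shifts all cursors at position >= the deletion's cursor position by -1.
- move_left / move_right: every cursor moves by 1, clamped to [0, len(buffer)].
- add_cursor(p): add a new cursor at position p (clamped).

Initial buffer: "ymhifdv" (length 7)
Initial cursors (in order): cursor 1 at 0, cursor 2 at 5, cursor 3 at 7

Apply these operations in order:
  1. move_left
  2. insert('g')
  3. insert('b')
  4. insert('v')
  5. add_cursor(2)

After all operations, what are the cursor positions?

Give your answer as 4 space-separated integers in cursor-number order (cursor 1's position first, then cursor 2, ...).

Answer: 3 10 15 2

Derivation:
After op 1 (move_left): buffer="ymhifdv" (len 7), cursors c1@0 c2@4 c3@6, authorship .......
After op 2 (insert('g')): buffer="gymhigfdgv" (len 10), cursors c1@1 c2@6 c3@9, authorship 1....2..3.
After op 3 (insert('b')): buffer="gbymhigbfdgbv" (len 13), cursors c1@2 c2@8 c3@12, authorship 11....22..33.
After op 4 (insert('v')): buffer="gbvymhigbvfdgbvv" (len 16), cursors c1@3 c2@10 c3@15, authorship 111....222..333.
After op 5 (add_cursor(2)): buffer="gbvymhigbvfdgbvv" (len 16), cursors c4@2 c1@3 c2@10 c3@15, authorship 111....222..333.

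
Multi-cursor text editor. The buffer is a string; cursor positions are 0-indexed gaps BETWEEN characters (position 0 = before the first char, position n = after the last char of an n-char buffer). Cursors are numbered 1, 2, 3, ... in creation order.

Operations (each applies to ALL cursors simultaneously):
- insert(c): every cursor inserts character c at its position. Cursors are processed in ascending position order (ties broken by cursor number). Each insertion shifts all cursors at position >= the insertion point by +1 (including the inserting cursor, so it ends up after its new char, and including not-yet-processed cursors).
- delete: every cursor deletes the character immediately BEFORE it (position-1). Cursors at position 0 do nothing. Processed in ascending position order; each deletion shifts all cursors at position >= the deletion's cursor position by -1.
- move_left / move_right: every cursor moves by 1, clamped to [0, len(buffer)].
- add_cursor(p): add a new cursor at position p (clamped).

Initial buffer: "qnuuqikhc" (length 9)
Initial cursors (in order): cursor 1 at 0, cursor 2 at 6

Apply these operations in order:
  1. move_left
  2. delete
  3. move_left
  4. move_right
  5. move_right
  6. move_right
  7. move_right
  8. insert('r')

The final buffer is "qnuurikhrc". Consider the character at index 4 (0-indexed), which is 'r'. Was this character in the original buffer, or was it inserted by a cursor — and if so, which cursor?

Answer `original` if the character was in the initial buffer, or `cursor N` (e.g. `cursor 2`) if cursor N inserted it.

Answer: cursor 1

Derivation:
After op 1 (move_left): buffer="qnuuqikhc" (len 9), cursors c1@0 c2@5, authorship .........
After op 2 (delete): buffer="qnuuikhc" (len 8), cursors c1@0 c2@4, authorship ........
After op 3 (move_left): buffer="qnuuikhc" (len 8), cursors c1@0 c2@3, authorship ........
After op 4 (move_right): buffer="qnuuikhc" (len 8), cursors c1@1 c2@4, authorship ........
After op 5 (move_right): buffer="qnuuikhc" (len 8), cursors c1@2 c2@5, authorship ........
After op 6 (move_right): buffer="qnuuikhc" (len 8), cursors c1@3 c2@6, authorship ........
After op 7 (move_right): buffer="qnuuikhc" (len 8), cursors c1@4 c2@7, authorship ........
After op 8 (insert('r')): buffer="qnuurikhrc" (len 10), cursors c1@5 c2@9, authorship ....1...2.
Authorship (.=original, N=cursor N): . . . . 1 . . . 2 .
Index 4: author = 1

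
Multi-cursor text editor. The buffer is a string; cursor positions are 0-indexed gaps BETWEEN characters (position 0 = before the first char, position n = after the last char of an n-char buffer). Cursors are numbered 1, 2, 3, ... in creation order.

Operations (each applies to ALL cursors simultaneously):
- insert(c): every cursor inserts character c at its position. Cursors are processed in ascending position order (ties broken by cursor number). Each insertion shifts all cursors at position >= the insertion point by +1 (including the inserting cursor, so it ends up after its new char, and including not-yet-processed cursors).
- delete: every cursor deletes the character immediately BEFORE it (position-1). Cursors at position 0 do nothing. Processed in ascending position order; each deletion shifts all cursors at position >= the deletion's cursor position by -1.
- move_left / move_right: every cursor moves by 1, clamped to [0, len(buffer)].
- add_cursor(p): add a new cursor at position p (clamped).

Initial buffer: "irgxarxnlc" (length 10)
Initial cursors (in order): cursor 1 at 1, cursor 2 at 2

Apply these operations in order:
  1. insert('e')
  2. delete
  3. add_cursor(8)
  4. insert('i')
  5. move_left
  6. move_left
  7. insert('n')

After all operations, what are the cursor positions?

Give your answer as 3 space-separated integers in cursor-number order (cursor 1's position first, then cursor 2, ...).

Answer: 1 4 12

Derivation:
After op 1 (insert('e')): buffer="ieregxarxnlc" (len 12), cursors c1@2 c2@4, authorship .1.2........
After op 2 (delete): buffer="irgxarxnlc" (len 10), cursors c1@1 c2@2, authorship ..........
After op 3 (add_cursor(8)): buffer="irgxarxnlc" (len 10), cursors c1@1 c2@2 c3@8, authorship ..........
After op 4 (insert('i')): buffer="iirigxarxnilc" (len 13), cursors c1@2 c2@4 c3@11, authorship .1.2......3..
After op 5 (move_left): buffer="iirigxarxnilc" (len 13), cursors c1@1 c2@3 c3@10, authorship .1.2......3..
After op 6 (move_left): buffer="iirigxarxnilc" (len 13), cursors c1@0 c2@2 c3@9, authorship .1.2......3..
After op 7 (insert('n')): buffer="niinrigxarxnnilc" (len 16), cursors c1@1 c2@4 c3@12, authorship 1.12.2.....3.3..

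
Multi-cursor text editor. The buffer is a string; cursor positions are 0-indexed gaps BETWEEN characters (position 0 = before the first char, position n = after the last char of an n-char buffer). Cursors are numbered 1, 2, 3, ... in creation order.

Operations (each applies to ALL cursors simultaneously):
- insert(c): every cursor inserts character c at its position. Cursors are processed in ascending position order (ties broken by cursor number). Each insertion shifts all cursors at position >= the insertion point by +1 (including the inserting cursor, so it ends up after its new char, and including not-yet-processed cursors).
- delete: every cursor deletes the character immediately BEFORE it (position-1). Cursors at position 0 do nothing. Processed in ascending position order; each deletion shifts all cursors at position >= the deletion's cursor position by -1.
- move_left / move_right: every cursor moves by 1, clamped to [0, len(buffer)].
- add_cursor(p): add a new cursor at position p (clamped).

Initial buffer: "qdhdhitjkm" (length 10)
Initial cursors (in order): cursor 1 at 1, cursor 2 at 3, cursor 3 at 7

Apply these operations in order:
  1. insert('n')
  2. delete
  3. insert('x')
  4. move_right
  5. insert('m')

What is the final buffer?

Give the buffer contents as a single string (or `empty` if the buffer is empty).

Answer: qxdmhxdmhitxjmkm

Derivation:
After op 1 (insert('n')): buffer="qndhndhitnjkm" (len 13), cursors c1@2 c2@5 c3@10, authorship .1..2....3...
After op 2 (delete): buffer="qdhdhitjkm" (len 10), cursors c1@1 c2@3 c3@7, authorship ..........
After op 3 (insert('x')): buffer="qxdhxdhitxjkm" (len 13), cursors c1@2 c2@5 c3@10, authorship .1..2....3...
After op 4 (move_right): buffer="qxdhxdhitxjkm" (len 13), cursors c1@3 c2@6 c3@11, authorship .1..2....3...
After op 5 (insert('m')): buffer="qxdmhxdmhitxjmkm" (len 16), cursors c1@4 c2@8 c3@14, authorship .1.1.2.2...3.3..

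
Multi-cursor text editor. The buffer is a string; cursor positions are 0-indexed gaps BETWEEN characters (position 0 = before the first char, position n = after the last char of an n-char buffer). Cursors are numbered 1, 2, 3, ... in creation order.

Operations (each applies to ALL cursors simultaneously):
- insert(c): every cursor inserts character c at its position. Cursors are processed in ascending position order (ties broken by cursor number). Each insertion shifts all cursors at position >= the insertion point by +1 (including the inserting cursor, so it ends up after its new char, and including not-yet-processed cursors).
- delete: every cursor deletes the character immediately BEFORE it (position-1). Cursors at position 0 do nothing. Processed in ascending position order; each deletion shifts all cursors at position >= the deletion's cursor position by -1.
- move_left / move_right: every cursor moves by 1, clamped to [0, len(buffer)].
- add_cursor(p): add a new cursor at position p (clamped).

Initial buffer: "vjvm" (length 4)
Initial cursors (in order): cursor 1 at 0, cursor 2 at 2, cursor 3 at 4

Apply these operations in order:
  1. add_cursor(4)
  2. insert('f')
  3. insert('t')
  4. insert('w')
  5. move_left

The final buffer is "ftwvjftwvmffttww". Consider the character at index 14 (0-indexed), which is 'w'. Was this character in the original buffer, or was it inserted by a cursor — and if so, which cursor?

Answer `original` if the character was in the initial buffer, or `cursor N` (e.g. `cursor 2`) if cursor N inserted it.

After op 1 (add_cursor(4)): buffer="vjvm" (len 4), cursors c1@0 c2@2 c3@4 c4@4, authorship ....
After op 2 (insert('f')): buffer="fvjfvmff" (len 8), cursors c1@1 c2@4 c3@8 c4@8, authorship 1..2..34
After op 3 (insert('t')): buffer="ftvjftvmfftt" (len 12), cursors c1@2 c2@6 c3@12 c4@12, authorship 11..22..3434
After op 4 (insert('w')): buffer="ftwvjftwvmffttww" (len 16), cursors c1@3 c2@8 c3@16 c4@16, authorship 111..222..343434
After op 5 (move_left): buffer="ftwvjftwvmffttww" (len 16), cursors c1@2 c2@7 c3@15 c4@15, authorship 111..222..343434
Authorship (.=original, N=cursor N): 1 1 1 . . 2 2 2 . . 3 4 3 4 3 4
Index 14: author = 3

Answer: cursor 3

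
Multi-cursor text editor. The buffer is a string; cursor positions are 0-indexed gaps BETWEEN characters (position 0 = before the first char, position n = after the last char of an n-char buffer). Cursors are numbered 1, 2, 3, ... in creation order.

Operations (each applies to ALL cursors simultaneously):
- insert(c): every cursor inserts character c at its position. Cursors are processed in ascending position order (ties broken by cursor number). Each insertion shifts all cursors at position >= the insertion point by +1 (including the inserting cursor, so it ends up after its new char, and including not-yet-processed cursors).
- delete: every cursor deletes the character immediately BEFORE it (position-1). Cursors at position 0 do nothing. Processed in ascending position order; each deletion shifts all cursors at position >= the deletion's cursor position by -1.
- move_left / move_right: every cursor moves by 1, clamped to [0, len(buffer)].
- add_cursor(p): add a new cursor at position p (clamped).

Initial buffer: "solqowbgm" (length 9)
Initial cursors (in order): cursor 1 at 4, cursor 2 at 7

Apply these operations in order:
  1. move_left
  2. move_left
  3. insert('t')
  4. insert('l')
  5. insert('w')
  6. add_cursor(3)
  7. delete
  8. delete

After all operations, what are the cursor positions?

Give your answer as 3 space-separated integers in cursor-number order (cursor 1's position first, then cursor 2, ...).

After op 1 (move_left): buffer="solqowbgm" (len 9), cursors c1@3 c2@6, authorship .........
After op 2 (move_left): buffer="solqowbgm" (len 9), cursors c1@2 c2@5, authorship .........
After op 3 (insert('t')): buffer="sotlqotwbgm" (len 11), cursors c1@3 c2@7, authorship ..1...2....
After op 4 (insert('l')): buffer="sotllqotlwbgm" (len 13), cursors c1@4 c2@9, authorship ..11...22....
After op 5 (insert('w')): buffer="sotlwlqotlwwbgm" (len 15), cursors c1@5 c2@11, authorship ..111...222....
After op 6 (add_cursor(3)): buffer="sotlwlqotlwwbgm" (len 15), cursors c3@3 c1@5 c2@11, authorship ..111...222....
After op 7 (delete): buffer="sollqotlwbgm" (len 12), cursors c3@2 c1@3 c2@8, authorship ..1...22....
After op 8 (delete): buffer="slqotwbgm" (len 9), cursors c1@1 c3@1 c2@5, authorship ....2....

Answer: 1 5 1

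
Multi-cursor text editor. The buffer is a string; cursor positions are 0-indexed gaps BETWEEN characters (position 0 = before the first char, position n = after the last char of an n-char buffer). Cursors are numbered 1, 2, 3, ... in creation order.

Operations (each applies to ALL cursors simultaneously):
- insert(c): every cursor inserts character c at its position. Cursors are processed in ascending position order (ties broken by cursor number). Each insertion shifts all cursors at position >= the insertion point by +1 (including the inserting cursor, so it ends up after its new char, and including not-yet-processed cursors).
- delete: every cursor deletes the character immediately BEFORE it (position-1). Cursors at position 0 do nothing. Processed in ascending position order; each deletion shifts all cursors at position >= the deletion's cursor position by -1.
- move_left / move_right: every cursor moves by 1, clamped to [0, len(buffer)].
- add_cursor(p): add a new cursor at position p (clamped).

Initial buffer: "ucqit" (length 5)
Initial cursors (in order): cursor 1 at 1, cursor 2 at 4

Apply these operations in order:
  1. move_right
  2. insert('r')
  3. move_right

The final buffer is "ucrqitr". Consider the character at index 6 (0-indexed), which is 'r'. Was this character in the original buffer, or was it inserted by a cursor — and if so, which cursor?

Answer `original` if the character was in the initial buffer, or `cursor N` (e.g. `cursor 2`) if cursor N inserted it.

After op 1 (move_right): buffer="ucqit" (len 5), cursors c1@2 c2@5, authorship .....
After op 2 (insert('r')): buffer="ucrqitr" (len 7), cursors c1@3 c2@7, authorship ..1...2
After op 3 (move_right): buffer="ucrqitr" (len 7), cursors c1@4 c2@7, authorship ..1...2
Authorship (.=original, N=cursor N): . . 1 . . . 2
Index 6: author = 2

Answer: cursor 2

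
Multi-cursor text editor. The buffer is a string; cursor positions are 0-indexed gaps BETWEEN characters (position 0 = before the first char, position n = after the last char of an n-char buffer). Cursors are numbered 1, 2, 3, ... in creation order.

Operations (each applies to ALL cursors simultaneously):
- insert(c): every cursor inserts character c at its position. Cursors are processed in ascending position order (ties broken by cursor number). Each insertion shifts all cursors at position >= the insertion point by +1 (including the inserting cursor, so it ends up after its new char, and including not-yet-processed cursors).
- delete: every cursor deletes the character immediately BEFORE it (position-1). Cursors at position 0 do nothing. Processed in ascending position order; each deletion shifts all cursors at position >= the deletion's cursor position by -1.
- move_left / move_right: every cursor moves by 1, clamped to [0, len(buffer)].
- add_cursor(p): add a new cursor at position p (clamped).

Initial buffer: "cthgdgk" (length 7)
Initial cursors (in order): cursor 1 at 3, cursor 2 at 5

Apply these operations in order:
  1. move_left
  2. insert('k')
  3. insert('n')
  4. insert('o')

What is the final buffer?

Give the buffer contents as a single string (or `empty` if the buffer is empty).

Answer: ctknohgknodgk

Derivation:
After op 1 (move_left): buffer="cthgdgk" (len 7), cursors c1@2 c2@4, authorship .......
After op 2 (insert('k')): buffer="ctkhgkdgk" (len 9), cursors c1@3 c2@6, authorship ..1..2...
After op 3 (insert('n')): buffer="ctknhgkndgk" (len 11), cursors c1@4 c2@8, authorship ..11..22...
After op 4 (insert('o')): buffer="ctknohgknodgk" (len 13), cursors c1@5 c2@10, authorship ..111..222...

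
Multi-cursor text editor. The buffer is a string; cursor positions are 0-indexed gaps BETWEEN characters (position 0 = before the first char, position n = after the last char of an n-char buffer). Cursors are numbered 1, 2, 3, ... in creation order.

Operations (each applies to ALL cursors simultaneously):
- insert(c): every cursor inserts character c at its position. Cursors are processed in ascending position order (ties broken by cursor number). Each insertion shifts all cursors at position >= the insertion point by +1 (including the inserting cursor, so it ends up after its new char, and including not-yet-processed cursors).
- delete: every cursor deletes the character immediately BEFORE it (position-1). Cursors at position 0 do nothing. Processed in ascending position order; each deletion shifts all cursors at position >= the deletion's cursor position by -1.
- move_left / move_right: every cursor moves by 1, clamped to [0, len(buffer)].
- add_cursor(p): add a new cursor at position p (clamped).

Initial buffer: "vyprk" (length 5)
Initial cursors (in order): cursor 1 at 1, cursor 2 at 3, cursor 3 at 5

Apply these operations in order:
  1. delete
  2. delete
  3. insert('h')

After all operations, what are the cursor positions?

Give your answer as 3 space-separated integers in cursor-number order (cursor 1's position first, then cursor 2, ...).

Answer: 3 3 3

Derivation:
After op 1 (delete): buffer="yr" (len 2), cursors c1@0 c2@1 c3@2, authorship ..
After op 2 (delete): buffer="" (len 0), cursors c1@0 c2@0 c3@0, authorship 
After op 3 (insert('h')): buffer="hhh" (len 3), cursors c1@3 c2@3 c3@3, authorship 123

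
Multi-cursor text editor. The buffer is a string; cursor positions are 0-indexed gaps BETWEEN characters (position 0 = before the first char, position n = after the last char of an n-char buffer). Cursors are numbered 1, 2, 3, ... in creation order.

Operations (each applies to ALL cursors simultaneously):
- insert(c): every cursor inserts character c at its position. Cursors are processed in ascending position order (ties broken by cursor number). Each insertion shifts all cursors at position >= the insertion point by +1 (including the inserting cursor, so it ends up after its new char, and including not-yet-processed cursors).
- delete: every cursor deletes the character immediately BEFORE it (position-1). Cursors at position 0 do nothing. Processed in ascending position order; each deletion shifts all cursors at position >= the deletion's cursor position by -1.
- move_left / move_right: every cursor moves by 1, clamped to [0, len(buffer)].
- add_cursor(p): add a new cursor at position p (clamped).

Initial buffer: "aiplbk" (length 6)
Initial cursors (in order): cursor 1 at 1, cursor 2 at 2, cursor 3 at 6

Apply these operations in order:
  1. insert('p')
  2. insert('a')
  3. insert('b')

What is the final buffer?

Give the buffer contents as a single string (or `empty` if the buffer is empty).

Answer: apabipabplbkpab

Derivation:
After op 1 (insert('p')): buffer="apipplbkp" (len 9), cursors c1@2 c2@4 c3@9, authorship .1.2....3
After op 2 (insert('a')): buffer="apaipaplbkpa" (len 12), cursors c1@3 c2@6 c3@12, authorship .11.22....33
After op 3 (insert('b')): buffer="apabipabplbkpab" (len 15), cursors c1@4 c2@8 c3@15, authorship .111.222....333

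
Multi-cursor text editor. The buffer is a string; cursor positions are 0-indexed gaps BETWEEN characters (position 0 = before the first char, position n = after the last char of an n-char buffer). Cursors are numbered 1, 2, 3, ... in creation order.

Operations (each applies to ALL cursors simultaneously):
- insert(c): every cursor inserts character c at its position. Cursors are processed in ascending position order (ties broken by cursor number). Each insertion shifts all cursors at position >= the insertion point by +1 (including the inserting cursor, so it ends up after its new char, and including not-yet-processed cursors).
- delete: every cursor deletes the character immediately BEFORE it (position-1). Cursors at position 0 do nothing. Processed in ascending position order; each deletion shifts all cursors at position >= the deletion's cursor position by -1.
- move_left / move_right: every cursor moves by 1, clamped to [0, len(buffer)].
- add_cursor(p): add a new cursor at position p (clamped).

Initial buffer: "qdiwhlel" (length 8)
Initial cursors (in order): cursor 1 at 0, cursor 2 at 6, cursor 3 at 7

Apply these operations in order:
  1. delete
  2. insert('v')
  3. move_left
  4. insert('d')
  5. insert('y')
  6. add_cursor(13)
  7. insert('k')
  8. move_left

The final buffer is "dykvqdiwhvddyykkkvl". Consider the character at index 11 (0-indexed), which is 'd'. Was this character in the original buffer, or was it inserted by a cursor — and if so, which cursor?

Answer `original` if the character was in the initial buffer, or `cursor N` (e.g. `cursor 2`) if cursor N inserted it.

After op 1 (delete): buffer="qdiwhl" (len 6), cursors c1@0 c2@5 c3@5, authorship ......
After op 2 (insert('v')): buffer="vqdiwhvvl" (len 9), cursors c1@1 c2@8 c3@8, authorship 1.....23.
After op 3 (move_left): buffer="vqdiwhvvl" (len 9), cursors c1@0 c2@7 c3@7, authorship 1.....23.
After op 4 (insert('d')): buffer="dvqdiwhvddvl" (len 12), cursors c1@1 c2@10 c3@10, authorship 11.....2233.
After op 5 (insert('y')): buffer="dyvqdiwhvddyyvl" (len 15), cursors c1@2 c2@13 c3@13, authorship 111.....223233.
After op 6 (add_cursor(13)): buffer="dyvqdiwhvddyyvl" (len 15), cursors c1@2 c2@13 c3@13 c4@13, authorship 111.....223233.
After op 7 (insert('k')): buffer="dykvqdiwhvddyykkkvl" (len 19), cursors c1@3 c2@17 c3@17 c4@17, authorship 1111.....223232343.
After op 8 (move_left): buffer="dykvqdiwhvddyykkkvl" (len 19), cursors c1@2 c2@16 c3@16 c4@16, authorship 1111.....223232343.
Authorship (.=original, N=cursor N): 1 1 1 1 . . . . . 2 2 3 2 3 2 3 4 3 .
Index 11: author = 3

Answer: cursor 3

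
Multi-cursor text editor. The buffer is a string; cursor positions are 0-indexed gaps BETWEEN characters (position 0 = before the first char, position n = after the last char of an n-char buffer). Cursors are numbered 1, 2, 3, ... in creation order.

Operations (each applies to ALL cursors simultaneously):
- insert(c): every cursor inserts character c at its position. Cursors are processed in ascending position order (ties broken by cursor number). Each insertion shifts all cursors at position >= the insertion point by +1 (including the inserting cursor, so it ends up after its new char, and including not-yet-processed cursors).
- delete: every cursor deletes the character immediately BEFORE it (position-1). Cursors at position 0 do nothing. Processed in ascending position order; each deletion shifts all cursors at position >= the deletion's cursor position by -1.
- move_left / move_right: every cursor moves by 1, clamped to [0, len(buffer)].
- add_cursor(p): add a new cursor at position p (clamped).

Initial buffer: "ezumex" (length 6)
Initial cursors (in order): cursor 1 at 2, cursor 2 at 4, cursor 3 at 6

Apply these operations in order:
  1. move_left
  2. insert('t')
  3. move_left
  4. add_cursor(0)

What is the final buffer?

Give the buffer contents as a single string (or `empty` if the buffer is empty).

After op 1 (move_left): buffer="ezumex" (len 6), cursors c1@1 c2@3 c3@5, authorship ......
After op 2 (insert('t')): buffer="etzutmetx" (len 9), cursors c1@2 c2@5 c3@8, authorship .1..2..3.
After op 3 (move_left): buffer="etzutmetx" (len 9), cursors c1@1 c2@4 c3@7, authorship .1..2..3.
After op 4 (add_cursor(0)): buffer="etzutmetx" (len 9), cursors c4@0 c1@1 c2@4 c3@7, authorship .1..2..3.

Answer: etzutmetx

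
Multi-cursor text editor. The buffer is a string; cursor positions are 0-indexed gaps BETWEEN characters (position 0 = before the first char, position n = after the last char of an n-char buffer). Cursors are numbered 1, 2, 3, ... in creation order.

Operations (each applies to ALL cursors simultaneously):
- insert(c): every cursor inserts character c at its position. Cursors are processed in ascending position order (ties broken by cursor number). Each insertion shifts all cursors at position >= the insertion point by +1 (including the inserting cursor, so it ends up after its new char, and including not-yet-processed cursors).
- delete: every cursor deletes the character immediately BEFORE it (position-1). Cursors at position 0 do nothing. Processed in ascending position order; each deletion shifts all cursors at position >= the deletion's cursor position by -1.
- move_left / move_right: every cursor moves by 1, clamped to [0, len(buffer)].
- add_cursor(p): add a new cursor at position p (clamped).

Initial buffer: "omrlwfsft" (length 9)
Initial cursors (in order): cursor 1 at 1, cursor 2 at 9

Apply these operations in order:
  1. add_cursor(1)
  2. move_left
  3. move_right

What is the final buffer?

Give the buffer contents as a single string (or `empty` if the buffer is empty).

After op 1 (add_cursor(1)): buffer="omrlwfsft" (len 9), cursors c1@1 c3@1 c2@9, authorship .........
After op 2 (move_left): buffer="omrlwfsft" (len 9), cursors c1@0 c3@0 c2@8, authorship .........
After op 3 (move_right): buffer="omrlwfsft" (len 9), cursors c1@1 c3@1 c2@9, authorship .........

Answer: omrlwfsft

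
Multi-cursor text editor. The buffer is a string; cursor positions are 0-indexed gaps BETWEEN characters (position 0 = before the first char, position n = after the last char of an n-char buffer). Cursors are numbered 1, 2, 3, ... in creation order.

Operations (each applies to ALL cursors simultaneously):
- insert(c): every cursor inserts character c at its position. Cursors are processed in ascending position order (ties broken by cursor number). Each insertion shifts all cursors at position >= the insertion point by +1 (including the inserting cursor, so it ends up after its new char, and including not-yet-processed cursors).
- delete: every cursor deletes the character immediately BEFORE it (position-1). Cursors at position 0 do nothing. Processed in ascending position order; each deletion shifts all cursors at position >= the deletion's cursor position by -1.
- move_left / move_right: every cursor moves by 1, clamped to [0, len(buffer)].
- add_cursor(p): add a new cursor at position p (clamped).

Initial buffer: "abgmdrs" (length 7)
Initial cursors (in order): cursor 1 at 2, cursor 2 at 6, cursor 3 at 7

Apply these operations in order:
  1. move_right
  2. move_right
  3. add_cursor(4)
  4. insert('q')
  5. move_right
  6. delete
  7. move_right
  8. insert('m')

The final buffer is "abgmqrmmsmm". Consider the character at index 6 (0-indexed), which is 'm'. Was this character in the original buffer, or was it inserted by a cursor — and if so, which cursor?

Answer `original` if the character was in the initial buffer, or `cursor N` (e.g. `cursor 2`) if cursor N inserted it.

Answer: cursor 1

Derivation:
After op 1 (move_right): buffer="abgmdrs" (len 7), cursors c1@3 c2@7 c3@7, authorship .......
After op 2 (move_right): buffer="abgmdrs" (len 7), cursors c1@4 c2@7 c3@7, authorship .......
After op 3 (add_cursor(4)): buffer="abgmdrs" (len 7), cursors c1@4 c4@4 c2@7 c3@7, authorship .......
After op 4 (insert('q')): buffer="abgmqqdrsqq" (len 11), cursors c1@6 c4@6 c2@11 c3@11, authorship ....14...23
After op 5 (move_right): buffer="abgmqqdrsqq" (len 11), cursors c1@7 c4@7 c2@11 c3@11, authorship ....14...23
After op 6 (delete): buffer="abgmqrs" (len 7), cursors c1@5 c4@5 c2@7 c3@7, authorship ....1..
After op 7 (move_right): buffer="abgmqrs" (len 7), cursors c1@6 c4@6 c2@7 c3@7, authorship ....1..
After op 8 (insert('m')): buffer="abgmqrmmsmm" (len 11), cursors c1@8 c4@8 c2@11 c3@11, authorship ....1.14.23
Authorship (.=original, N=cursor N): . . . . 1 . 1 4 . 2 3
Index 6: author = 1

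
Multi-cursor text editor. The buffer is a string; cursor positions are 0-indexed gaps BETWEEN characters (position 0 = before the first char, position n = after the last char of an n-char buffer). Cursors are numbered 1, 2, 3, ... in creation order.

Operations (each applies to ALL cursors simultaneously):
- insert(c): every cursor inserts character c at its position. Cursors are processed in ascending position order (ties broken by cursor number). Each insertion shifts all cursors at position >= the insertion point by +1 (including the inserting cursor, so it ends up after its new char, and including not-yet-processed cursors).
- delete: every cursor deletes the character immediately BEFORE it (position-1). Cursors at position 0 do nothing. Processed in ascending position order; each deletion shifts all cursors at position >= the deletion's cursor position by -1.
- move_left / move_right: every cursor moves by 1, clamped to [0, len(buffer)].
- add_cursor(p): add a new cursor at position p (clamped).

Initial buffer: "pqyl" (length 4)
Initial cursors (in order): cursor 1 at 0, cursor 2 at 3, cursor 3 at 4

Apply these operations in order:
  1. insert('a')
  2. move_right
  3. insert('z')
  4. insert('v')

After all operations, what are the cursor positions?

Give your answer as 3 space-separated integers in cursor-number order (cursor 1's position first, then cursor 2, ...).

After op 1 (insert('a')): buffer="apqyala" (len 7), cursors c1@1 c2@5 c3@7, authorship 1...2.3
After op 2 (move_right): buffer="apqyala" (len 7), cursors c1@2 c2@6 c3@7, authorship 1...2.3
After op 3 (insert('z')): buffer="apzqyalzaz" (len 10), cursors c1@3 c2@8 c3@10, authorship 1.1..2.233
After op 4 (insert('v')): buffer="apzvqyalzvazv" (len 13), cursors c1@4 c2@10 c3@13, authorship 1.11..2.22333

Answer: 4 10 13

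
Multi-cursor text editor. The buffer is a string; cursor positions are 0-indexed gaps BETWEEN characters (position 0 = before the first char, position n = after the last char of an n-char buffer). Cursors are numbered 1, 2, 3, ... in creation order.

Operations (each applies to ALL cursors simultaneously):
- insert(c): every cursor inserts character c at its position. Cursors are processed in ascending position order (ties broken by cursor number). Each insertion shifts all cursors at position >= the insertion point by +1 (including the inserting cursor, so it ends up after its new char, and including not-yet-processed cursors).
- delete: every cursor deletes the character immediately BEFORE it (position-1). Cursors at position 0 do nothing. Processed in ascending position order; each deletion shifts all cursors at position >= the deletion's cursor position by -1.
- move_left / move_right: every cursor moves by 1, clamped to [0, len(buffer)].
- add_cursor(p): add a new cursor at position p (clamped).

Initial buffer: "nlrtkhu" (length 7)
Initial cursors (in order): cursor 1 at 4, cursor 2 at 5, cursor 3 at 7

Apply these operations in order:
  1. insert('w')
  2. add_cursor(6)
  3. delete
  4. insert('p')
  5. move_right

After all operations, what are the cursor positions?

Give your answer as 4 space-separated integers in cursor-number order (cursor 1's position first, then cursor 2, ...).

Answer: 8 8 10 8

Derivation:
After op 1 (insert('w')): buffer="nlrtwkwhuw" (len 10), cursors c1@5 c2@7 c3@10, authorship ....1.2..3
After op 2 (add_cursor(6)): buffer="nlrtwkwhuw" (len 10), cursors c1@5 c4@6 c2@7 c3@10, authorship ....1.2..3
After op 3 (delete): buffer="nlrthu" (len 6), cursors c1@4 c2@4 c4@4 c3@6, authorship ......
After op 4 (insert('p')): buffer="nlrtppphup" (len 10), cursors c1@7 c2@7 c4@7 c3@10, authorship ....124..3
After op 5 (move_right): buffer="nlrtppphup" (len 10), cursors c1@8 c2@8 c4@8 c3@10, authorship ....124..3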